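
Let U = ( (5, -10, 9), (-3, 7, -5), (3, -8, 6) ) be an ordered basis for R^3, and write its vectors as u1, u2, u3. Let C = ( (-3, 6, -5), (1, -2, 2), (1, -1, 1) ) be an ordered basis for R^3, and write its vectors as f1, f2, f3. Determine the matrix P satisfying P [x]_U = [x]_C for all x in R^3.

[[-1, 2, -2], [2, 2, -1], [0, 1, -2]]

Column j of P is [uj]_C, since P maps U-coordinates to C-coordinates.
Expressing u1 in C: u1 = -f1 + 2f2 + 0·f3, so column 1 of P is (-1, 2, 0).
Doing the same for each uj gives P = [[-1, 2, -2], [2, 2, -1], [0, 1, -2]].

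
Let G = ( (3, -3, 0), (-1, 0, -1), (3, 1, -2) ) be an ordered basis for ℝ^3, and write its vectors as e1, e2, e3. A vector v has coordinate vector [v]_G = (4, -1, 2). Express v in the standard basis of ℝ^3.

The coordinates say v = 4e1 - e2 + 2e3; adding the scaled basis vectors gives (19, -10, -3).

(19, -10, -3)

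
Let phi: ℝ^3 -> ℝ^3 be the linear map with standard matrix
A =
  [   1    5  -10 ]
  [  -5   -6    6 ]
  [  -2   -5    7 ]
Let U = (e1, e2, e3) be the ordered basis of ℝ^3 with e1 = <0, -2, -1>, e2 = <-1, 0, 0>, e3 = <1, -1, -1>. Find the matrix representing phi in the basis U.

[[-3, -3, 1], [0, 2, -3], [0, 1, 3]]

Let P have columns e1, ..., e3. Then [phi]_U = P^(-1) A P.
Here det P = 1, so P^(-1) is integer; computing A P first and then P^(-1)(A P) gives [[-3, -3, 1], [0, 2, -3], [0, 1, 3]].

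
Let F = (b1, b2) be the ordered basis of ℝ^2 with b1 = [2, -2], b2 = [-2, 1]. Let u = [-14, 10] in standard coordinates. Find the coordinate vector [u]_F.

We seek scalars with c_1 b1 + c_2 b2 = u; equivalently solve M c = u where the columns of M are b1, b2.
System: 2c_1 - 2c_2 = -14, -2c_1 + c_2 = 10; solving gives c_1 = -3, c_2 = 4.
Check: -3b1 + 4b2 = [-14, 10].

[-3, 4]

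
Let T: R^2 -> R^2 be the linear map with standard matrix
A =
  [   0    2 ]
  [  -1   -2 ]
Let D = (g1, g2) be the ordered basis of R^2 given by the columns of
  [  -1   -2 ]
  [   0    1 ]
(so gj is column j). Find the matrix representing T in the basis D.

Let P have columns g1, g2. Then [T]_D = P^(-1) A P.
Here det P = -1, so P^(-1) is integer; computing A P first and then P^(-1)(A P) gives [[-2, -2], [1, 0]].

[[-2, -2], [1, 0]]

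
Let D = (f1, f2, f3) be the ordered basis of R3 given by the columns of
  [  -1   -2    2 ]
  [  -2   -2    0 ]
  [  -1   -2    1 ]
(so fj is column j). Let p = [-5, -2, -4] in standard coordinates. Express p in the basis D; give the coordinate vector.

[p]_D is the unique c with M c = p, where M has columns f1, ..., f3.
Row-reducing the augmented matrix [M | p] gives c = (-1, 2, -1).
Check: -f1 + 2f2 - f3 = [-5, -2, -4].

[-1, 2, -1]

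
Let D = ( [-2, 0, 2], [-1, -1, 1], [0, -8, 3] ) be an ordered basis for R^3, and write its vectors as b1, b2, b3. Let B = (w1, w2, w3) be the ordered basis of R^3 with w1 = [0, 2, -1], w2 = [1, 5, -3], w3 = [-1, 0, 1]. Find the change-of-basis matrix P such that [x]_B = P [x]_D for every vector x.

[[0, 2, 1], [0, -1, -2], [2, 0, -2]]

Let M have columns bj and N have columns wj. Then for every x, N [x]_B = x = M [x]_D, so P = N^(-1) M.
Since det N = -1, N^(-1) has integer entries; multiplying gives P = [[0, 2, 1], [0, -1, -2], [2, 0, -2]].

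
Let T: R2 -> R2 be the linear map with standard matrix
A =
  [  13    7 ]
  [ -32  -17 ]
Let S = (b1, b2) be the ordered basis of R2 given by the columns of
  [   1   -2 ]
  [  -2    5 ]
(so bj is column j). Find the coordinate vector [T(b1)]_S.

Compute T(b1) = A b1 = [-1, 2] in standard coordinates.
Then write this in S-coordinates: solve for y in y_1 b1 + y_2 b2 = [-1, 2].
This gives y = [-1, 0], which is column 1 of [T]_S.

[-1, 0]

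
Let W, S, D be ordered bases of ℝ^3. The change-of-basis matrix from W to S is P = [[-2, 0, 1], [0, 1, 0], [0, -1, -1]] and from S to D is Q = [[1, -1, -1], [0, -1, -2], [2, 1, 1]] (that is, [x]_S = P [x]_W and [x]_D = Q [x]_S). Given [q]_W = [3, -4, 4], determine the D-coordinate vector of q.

[2, 4, -8]

First [q]_S = P [q]_W = [-2, -4, 0].
Then [q]_D = Q [q]_S = [2, 4, -8].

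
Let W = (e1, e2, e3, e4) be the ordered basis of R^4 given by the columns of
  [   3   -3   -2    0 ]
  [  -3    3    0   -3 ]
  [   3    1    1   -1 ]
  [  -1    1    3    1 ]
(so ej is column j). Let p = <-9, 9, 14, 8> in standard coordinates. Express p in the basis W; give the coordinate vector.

We seek scalars with c_1 e1 + ... + c_4 e4 = p; equivalently solve M c = p where the columns of M are e1, ..., e4.
Solving this 4x4 system gives c = (2, 3, 3, -2).
Check: 2e1 + 3e2 + 3e3 - 2e4 = <-9, 9, 14, 8>.

<2, 3, 3, -2>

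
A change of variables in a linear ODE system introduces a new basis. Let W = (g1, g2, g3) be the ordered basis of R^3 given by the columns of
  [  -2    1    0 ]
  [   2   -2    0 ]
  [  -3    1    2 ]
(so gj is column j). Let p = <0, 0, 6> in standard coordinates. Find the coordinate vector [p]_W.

Write p = c_1 g1 + ... + c_3 g3 and solve for the c_i.
Gaussian elimination on [M | p] yields c = (0, 0, 3).
Check: 0·g1 + 0·g2 + 3g3 = <0, 0, 6>.

<0, 0, 3>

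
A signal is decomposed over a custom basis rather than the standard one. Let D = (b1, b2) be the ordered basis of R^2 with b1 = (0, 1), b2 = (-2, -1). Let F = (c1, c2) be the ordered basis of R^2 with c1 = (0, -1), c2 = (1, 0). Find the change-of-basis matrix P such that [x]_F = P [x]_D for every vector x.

Let M have columns bj and N have columns cj. Then for every x, N [x]_F = x = M [x]_D, so P = N^(-1) M.
Since det N = 1, N^(-1) has integer entries; multiplying gives P = [[-1, 1], [0, -2]].

[[-1, 1], [0, -2]]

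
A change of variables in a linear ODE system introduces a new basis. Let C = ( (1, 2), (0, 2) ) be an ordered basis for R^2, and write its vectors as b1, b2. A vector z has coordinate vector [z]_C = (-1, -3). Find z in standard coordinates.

z = M [z]_C, where M has columns b1, b2.
Carrying out the matrix-vector product, z = (-1, -8).

(-1, -8)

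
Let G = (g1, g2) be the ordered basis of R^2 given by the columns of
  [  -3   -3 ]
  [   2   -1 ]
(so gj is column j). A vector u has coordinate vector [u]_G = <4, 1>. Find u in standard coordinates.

u = M [u]_G, where M has columns g1, g2.
Carrying out the matrix-vector product, u = <-15, 7>.

<-15, 7>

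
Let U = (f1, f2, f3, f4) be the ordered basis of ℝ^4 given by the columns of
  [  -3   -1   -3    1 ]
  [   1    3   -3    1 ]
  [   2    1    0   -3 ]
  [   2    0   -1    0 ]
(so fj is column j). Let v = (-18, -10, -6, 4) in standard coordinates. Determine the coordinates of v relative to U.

(4, -2, 4, 4)

Write v = c_1 f1 + ... + c_4 f4 and solve for the c_i.
Solving this 4x4 system gives c = (4, -2, 4, 4).
Check: 4f1 - 2f2 + 4f3 + 4f4 = (-18, -10, -6, 4).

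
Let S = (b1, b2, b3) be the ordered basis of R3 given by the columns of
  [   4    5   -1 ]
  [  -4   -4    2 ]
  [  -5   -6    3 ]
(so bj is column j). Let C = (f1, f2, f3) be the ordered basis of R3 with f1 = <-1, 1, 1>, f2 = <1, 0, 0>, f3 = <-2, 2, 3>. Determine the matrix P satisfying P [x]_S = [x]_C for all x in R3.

Take x = bj: its S-coordinates are the j-th standard unit vector, so P e_j — column j of P — equals [bj]_C.
b1 = -2f1 + 0·f2 - f3, giving column 1 = <-2, 0, -1>; repeating for each j gives P = [[-2, 0, 0], [0, 1, 1], [-1, -2, 1]].

[[-2, 0, 0], [0, 1, 1], [-1, -2, 1]]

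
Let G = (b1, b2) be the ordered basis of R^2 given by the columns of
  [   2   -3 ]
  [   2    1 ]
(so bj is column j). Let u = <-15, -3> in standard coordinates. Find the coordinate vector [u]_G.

<-3, 3>

Write u = c_1 b1 + c_2 b2 and solve for the c_i.
System: 2c_1 - 3c_2 = -15, 2c_1 + c_2 = -3; solving gives c_1 = -3, c_2 = 3.
Check: -3b1 + 3b2 = <-15, -3>.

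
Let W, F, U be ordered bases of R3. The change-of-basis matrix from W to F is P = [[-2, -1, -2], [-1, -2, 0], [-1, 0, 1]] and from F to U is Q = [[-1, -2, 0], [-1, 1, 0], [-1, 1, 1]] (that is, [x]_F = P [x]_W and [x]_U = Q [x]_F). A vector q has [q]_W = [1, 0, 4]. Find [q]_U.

[12, 9, 12]

Composing the changes, [q]_U = Q P [q]_W.
Q P = [[4, 5, 2], [1, -1, 2], [0, -1, 3]]; applying this to [1, 0, 4] gives [12, 9, 12].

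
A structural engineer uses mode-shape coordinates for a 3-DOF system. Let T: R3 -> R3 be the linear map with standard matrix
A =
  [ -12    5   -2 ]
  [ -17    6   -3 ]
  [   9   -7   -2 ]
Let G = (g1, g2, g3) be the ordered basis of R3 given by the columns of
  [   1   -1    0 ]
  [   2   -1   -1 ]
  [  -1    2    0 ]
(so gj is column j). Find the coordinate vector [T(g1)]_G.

<-3, -3, -1>

Column 1 of [T]_G is the G-coordinate vector of T(g1).
In standard coordinates T(g1) = A g1 = <0, -2, -3>.
Converting to G: <0, -2, -3> = -3g1 - 3g2 - g3, so the coordinate vector is <-3, -3, -1>.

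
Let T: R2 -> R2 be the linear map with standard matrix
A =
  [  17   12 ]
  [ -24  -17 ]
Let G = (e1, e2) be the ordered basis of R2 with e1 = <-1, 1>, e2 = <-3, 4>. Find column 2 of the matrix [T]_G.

<0, 1>

Compute T(e2) = A e2 = <-3, 4> in standard coordinates.
Then write this in G-coordinates: solve for y in y_1 e1 + y_2 e2 = <-3, 4>.
This gives y = <0, 1>, which is column 2 of [T]_G.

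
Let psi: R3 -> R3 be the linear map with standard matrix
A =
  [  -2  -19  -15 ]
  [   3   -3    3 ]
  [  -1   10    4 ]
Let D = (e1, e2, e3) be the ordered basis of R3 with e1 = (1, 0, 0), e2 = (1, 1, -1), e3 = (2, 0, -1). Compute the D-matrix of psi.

[[-1, 1, 2], [3, -3, 3], [-2, -2, 3]]

With P the matrix whose columns are e1, ..., e3, [psi]_D = P^(-1) A P.
Column by column: psi(e1) = A e1 = (-2, 3, -1); its D-coordinates (-1, 3, -2) give column 1.
Continuing for each basis vector yields [psi]_D = [[-1, 1, 2], [3, -3, 3], [-2, -2, 3]].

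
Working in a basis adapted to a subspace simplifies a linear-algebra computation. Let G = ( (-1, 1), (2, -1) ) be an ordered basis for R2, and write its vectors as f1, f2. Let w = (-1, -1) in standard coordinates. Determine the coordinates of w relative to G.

Write w = c_1 f1 + c_2 f2 and solve for the c_i.
System: -c_1 + 2c_2 = -1, c_1 - c_2 = -1; solving gives c_1 = -3, c_2 = -2.
Check: -3f1 - 2f2 = (-1, -1).

(-3, -2)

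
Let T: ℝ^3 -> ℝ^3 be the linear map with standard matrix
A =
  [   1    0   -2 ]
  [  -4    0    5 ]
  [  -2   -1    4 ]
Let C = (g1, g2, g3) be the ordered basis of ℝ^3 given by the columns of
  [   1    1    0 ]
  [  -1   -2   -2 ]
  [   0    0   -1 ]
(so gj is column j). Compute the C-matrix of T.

[[0, -2, 3], [1, 3, -1], [1, 0, 2]]

Let P have columns g1, ..., g3. Then [T]_C = P^(-1) A P.
Here det P = 1, so P^(-1) is integer; computing A P first and then P^(-1)(A P) gives [[0, -2, 3], [1, 3, -1], [1, 0, 2]].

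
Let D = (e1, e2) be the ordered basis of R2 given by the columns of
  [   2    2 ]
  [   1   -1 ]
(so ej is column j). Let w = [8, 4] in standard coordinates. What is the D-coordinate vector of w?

We seek scalars with c_1 e1 + c_2 e2 = w; equivalently solve M c = w where the columns of M are e1, e2.
System: 2c_1 + 2c_2 = 8, c_1 - c_2 = 4; solving gives c_1 = 4, c_2 = 0.
Check: 4e1 + 0·e2 = [8, 4].

[4, 0]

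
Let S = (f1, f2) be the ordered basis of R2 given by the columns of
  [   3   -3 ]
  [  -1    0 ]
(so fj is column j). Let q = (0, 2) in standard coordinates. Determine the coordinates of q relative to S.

Write q = c_1 f1 + c_2 f2 and solve for the c_i.
System: 3c_1 - 3c_2 = 0, -c_1 + 0c_2 = 2; solving gives c_1 = -2, c_2 = -2.
Check: -2f1 - 2f2 = (0, 2).

(-2, -2)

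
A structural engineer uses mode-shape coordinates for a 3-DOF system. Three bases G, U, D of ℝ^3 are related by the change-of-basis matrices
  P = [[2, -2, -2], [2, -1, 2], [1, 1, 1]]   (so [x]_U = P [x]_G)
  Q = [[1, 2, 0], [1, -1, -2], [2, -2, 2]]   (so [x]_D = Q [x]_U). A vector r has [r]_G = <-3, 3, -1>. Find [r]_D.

Composing the changes, [r]_D = Q P [r]_G.
Q P = [[6, -4, 2], [-2, -3, -6], [2, 0, -6]]; applying this to <-3, 3, -1> gives <-32, 3, 0>.

<-32, 3, 0>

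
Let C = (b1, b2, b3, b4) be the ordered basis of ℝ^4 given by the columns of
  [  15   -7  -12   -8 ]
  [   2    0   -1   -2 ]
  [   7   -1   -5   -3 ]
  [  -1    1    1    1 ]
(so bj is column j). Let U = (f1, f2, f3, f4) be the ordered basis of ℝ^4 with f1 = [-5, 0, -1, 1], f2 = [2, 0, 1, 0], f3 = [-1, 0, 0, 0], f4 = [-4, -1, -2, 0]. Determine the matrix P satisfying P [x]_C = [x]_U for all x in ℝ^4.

Column j of P is [bj]_U, since P maps C-coordinates to U-coordinates.
Expressing b1 in U: b1 = -f1 + 2f2 + 2f3 - 2f4, so column 1 of P is [-1, 2, 2, -2].
Doing the same for each bj gives P = [[-1, 1, 1, 1], [2, 0, -2, 2], [2, 2, -1, -1], [-2, 0, 1, 2]].

[[-1, 1, 1, 1], [2, 0, -2, 2], [2, 2, -1, -1], [-2, 0, 1, 2]]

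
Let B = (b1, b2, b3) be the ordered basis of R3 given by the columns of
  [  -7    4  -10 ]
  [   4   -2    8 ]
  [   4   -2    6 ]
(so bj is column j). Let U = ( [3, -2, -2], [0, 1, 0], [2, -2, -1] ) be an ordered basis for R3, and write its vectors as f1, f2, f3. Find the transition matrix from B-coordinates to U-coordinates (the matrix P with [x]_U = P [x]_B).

Column j of P is [bj]_U, since P maps B-coordinates to U-coordinates.
Expressing b1 in U: b1 = -f1 - 2f2 - 2f3, so column 1 of P is [-1, -2, -2].
Doing the same for each bj gives P = [[-1, 0, -2], [-2, 2, 0], [-2, 2, -2]].

[[-1, 0, -2], [-2, 2, 0], [-2, 2, -2]]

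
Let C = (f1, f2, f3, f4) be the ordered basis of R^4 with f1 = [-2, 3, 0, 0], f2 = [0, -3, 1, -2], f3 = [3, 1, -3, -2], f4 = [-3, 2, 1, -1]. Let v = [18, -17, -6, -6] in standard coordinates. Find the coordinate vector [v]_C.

[-3, 2, 2, -2]

We seek scalars with c_1 f1 + ... + c_4 f4 = v; equivalently solve M c = v where the columns of M are f1, ..., f4.
Row-reducing the augmented matrix [M | v] gives c = (-3, 2, 2, -2).
Check: -3f1 + 2f2 + 2f3 - 2f4 = [18, -17, -6, -6].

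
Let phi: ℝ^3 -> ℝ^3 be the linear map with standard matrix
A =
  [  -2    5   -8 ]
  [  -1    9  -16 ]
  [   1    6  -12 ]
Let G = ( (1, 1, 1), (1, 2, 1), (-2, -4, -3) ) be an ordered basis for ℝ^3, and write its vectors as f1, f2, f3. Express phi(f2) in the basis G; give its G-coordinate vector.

(-1, -1, -1)

Column 2 of [phi]_G is the G-coordinate vector of phi(f2).
In standard coordinates phi(f2) = A f2 = (0, 1, 1).
Converting to G: (0, 1, 1) = -f1 - f2 - f3, so the coordinate vector is (-1, -1, -1).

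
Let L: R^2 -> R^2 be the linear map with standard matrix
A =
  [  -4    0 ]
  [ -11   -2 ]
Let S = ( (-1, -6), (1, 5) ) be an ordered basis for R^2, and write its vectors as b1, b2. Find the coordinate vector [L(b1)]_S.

(-3, 1)

Compute L(b1) = A b1 = (4, 23) in standard coordinates.
Then write this in S-coordinates: solve for y in y_1 b1 + y_2 b2 = (4, 23).
This gives y = (-3, 1), which is column 1 of [L]_S.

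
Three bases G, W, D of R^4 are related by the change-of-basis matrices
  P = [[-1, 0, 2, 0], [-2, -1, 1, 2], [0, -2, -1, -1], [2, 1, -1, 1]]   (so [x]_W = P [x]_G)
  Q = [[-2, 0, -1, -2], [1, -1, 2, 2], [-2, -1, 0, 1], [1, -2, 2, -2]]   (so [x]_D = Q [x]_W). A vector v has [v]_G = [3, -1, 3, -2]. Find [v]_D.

[-7, 11, 0, 17]

Composing the changes, [v]_D = Q P [v]_G.
Q P = [[-2, 0, -1, -1], [5, -1, -3, -2], [6, 2, -6, -1], [-1, -4, 0, -8]]; applying this to [3, -1, 3, -2] gives [-7, 11, 0, 17].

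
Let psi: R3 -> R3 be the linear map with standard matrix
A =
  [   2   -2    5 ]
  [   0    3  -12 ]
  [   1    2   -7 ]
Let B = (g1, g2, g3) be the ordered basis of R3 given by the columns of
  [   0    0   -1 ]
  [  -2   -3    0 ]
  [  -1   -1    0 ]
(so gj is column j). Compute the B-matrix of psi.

With P the matrix whose columns are g1, ..., g3, [psi]_B = P^(-1) A P.
Column by column: psi(g1) = A g1 = [-1, 6, 3]; its B-coordinates [-3, 0, 1] give column 1.
Continuing for each basis vector yields [psi]_B = [[-3, 0, 3], [0, -1, -2], [1, -1, 2]].

[[-3, 0, 3], [0, -1, -2], [1, -1, 2]]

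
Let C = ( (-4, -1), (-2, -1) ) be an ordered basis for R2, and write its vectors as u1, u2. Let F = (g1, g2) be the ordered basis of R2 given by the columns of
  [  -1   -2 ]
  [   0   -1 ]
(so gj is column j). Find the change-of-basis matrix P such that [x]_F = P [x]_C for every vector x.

[[2, 0], [1, 1]]

Let M have columns uj and N have columns gj. Then for every x, N [x]_F = x = M [x]_C, so P = N^(-1) M.
Since det N = 1, N^(-1) has integer entries; multiplying gives P = [[2, 0], [1, 1]].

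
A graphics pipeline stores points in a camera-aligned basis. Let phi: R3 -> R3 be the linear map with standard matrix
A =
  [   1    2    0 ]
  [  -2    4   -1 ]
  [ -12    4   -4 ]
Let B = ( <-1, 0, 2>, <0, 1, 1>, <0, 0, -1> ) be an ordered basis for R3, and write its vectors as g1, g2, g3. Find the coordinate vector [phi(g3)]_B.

<0, 1, -3>

Compute phi(g3) = A g3 = <0, 1, 4> in standard coordinates.
Then write this in B-coordinates: solve for y in y_1 g1 + ... + y_3 g3 = <0, 1, 4>.
This gives y = <0, 1, -3>, which is column 3 of [phi]_B.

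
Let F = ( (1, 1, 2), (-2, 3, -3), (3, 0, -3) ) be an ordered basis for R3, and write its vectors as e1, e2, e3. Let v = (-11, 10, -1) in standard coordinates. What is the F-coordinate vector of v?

Write v = c_1 e1 + ... + c_3 e3 and solve for the c_i.
Gaussian elimination on [M | v] yields c = (1, 3, -2).
Check: e1 + 3e2 - 2e3 = (-11, 10, -1).

(1, 3, -2)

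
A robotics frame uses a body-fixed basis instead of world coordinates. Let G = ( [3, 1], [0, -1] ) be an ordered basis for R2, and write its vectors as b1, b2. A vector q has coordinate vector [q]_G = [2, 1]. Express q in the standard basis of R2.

By definition q = 2b1 + b2.
Summing componentwise gives [6, 1].

[6, 1]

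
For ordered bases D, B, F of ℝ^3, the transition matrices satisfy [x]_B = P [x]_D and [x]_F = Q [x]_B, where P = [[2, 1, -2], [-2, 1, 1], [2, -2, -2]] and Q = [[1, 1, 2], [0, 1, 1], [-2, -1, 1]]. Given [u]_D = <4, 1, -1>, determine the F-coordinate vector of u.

<19, 0, -6>

Composing the changes, [u]_F = Q P [u]_D.
Q P = [[4, -2, -5], [0, -1, -1], [0, -5, 1]]; applying this to <4, 1, -1> gives <19, 0, -6>.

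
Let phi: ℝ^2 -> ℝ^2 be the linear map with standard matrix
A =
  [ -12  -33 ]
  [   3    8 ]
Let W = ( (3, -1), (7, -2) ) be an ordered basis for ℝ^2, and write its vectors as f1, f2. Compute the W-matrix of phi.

The j-th column of [phi]_W is [phi(fj)]_W.
phi(f1) = A f1 = (-3, 1) = -f1 + 0·f2, so column 1 is (-1, 0).
Repeating for f2 and assembling the columns gives [[-1, 1], [0, -3]].

[[-1, 1], [0, -3]]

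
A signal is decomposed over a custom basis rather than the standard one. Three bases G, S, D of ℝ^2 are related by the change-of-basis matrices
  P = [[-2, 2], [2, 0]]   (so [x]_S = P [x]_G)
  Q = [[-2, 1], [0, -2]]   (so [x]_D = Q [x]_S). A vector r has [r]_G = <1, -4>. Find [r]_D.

<22, -4>

First [r]_S = P [r]_G = <-10, 2>.
Then [r]_D = Q [r]_S = <22, -4>.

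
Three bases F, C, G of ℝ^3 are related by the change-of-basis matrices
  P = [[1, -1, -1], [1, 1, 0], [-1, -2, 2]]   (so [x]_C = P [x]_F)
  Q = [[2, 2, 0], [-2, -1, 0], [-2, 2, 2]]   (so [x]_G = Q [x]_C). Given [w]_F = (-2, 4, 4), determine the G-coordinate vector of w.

(-16, 18, 28)

Composing the changes, [w]_G = Q P [w]_F.
Q P = [[4, 0, -2], [-3, 1, 2], [-2, 0, 6]]; applying this to (-2, 4, 4) gives (-16, 18, 28).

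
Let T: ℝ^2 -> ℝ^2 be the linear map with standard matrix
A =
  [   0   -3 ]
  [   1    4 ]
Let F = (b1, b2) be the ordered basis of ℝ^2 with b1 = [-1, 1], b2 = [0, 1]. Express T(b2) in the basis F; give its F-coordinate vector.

[3, 1]

Column 2 of [T]_F is the F-coordinate vector of T(b2).
In standard coordinates T(b2) = A b2 = [-3, 4].
Converting to F: [-3, 4] = 3b1 + b2, so the coordinate vector is [3, 1].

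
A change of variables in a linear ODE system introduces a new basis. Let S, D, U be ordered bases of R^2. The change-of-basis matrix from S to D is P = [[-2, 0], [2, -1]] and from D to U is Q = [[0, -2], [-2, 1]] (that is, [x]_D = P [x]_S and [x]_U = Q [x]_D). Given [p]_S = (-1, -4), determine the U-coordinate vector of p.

First [p]_D = P [p]_S = (2, 2).
Then [p]_U = Q [p]_D = (-4, -2).

(-4, -2)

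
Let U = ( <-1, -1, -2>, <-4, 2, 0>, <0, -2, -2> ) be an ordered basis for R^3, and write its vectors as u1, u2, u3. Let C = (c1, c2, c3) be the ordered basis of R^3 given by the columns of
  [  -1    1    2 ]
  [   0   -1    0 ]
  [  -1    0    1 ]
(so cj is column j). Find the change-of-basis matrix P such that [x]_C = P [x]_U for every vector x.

[[2, -2, 2], [1, -2, 2], [0, -2, 0]]

Let M have columns uj and N have columns cj. Then for every x, N [x]_C = x = M [x]_U, so P = N^(-1) M.
Since det N = -1, N^(-1) has integer entries; multiplying gives P = [[2, -2, 2], [1, -2, 2], [0, -2, 0]].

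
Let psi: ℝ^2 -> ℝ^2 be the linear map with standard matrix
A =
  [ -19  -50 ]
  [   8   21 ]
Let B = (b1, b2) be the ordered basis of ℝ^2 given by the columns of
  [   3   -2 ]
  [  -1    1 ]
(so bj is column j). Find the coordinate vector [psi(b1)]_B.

[-1, 2]

Column 1 of [psi]_B is the B-coordinate vector of psi(b1).
In standard coordinates psi(b1) = A b1 = [-7, 3].
Converting to B: [-7, 3] = -b1 + 2b2, so the coordinate vector is [-1, 2].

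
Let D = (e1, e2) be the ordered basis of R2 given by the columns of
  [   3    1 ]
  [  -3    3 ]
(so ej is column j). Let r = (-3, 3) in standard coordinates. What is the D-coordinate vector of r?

[r]_D is the unique c with M c = r, where M has columns e1, e2.
System: 3c_1 + c_2 = -3, -3c_1 + 3c_2 = 3; solving gives c_1 = -1, c_2 = 0.
Check: -e1 + 0·e2 = (-3, 3).

(-1, 0)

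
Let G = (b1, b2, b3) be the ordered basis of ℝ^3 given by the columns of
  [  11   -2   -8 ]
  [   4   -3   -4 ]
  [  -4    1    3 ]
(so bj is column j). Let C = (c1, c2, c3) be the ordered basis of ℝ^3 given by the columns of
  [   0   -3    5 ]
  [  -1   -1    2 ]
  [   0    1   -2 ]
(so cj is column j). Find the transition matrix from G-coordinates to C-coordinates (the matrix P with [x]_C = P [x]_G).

[[0, 2, 1], [-2, -1, 1], [1, -1, -1]]

Column j of P is [bj]_C, since P maps G-coordinates to C-coordinates.
Expressing b1 in C: b1 = 0·c1 - 2c2 + c3, so column 1 of P is [0, -2, 1].
Doing the same for each bj gives P = [[0, 2, 1], [-2, -1, 1], [1, -1, -1]].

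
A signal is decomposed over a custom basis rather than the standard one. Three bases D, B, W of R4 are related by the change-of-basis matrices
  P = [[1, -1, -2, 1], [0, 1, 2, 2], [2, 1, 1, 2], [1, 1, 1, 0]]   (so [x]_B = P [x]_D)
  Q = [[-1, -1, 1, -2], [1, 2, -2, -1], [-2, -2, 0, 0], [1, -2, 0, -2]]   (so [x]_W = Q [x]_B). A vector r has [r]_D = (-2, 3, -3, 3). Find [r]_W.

Apply P to get B-coordinates (4, 3, 2, -2), then Q to get W-coordinates.
The result is [r]_W = (-1, 8, -14, 2).

(-1, 8, -14, 2)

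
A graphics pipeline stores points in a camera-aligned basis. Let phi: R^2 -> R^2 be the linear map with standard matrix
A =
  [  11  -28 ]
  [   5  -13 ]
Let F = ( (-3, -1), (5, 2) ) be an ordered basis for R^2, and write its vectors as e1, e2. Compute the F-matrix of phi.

[[0, -3], [-1, -2]]

With P the matrix whose columns are e1, e2, [phi]_F = P^(-1) A P.
Column by column: phi(e1) = A e1 = (-5, -2); its F-coordinates (0, -1) give column 1.
Continuing for each basis vector yields [phi]_F = [[0, -3], [-1, -2]].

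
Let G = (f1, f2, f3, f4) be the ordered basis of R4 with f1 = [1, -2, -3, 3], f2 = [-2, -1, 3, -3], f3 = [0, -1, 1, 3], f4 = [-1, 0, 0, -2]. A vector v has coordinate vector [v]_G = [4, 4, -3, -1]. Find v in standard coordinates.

[-3, -9, -3, -7]

v = M [v]_G, where M has columns f1, ..., f4.
Carrying out the matrix-vector product, v = [-3, -9, -3, -7].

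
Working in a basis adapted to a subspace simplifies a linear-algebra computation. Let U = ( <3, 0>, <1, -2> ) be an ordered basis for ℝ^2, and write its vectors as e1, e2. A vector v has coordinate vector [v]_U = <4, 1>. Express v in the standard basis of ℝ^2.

By definition v = 4e1 + e2.
Summing componentwise gives <13, -2>.

<13, -2>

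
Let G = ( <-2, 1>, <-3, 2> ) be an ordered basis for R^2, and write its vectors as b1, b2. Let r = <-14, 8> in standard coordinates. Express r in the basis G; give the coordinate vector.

<4, 2>

[r]_G is the unique c with M c = r, where M has columns b1, b2.
System: -2c_1 - 3c_2 = -14, c_1 + 2c_2 = 8; solving gives c_1 = 4, c_2 = 2.
Check: 4b1 + 2b2 = <-14, 8>.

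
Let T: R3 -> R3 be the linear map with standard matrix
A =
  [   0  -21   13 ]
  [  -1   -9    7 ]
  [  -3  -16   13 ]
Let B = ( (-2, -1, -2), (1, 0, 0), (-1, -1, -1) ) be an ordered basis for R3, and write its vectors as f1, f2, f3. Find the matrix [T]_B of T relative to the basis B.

[[1, 2, -3], [-1, 3, 2], [2, -1, 0]]

The j-th column of [T]_B is [T(fj)]_B.
T(f1) = A f1 = (-5, -3, -4) = f1 - f2 + 2f3, so column 1 is (1, -1, 2).
Repeating for f2, f3 and assembling the columns gives [[1, 2, -3], [-1, 3, 2], [2, -1, 0]].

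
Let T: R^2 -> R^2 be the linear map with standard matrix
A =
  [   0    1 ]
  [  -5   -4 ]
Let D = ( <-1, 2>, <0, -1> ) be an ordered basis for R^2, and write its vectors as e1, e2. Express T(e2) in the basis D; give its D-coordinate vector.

<1, -2>

Compute T(e2) = A e2 = <-1, 4> in standard coordinates.
Then write this in D-coordinates: solve for y in y_1 e1 + y_2 e2 = <-1, 4>.
This gives y = <1, -2>, which is column 2 of [T]_D.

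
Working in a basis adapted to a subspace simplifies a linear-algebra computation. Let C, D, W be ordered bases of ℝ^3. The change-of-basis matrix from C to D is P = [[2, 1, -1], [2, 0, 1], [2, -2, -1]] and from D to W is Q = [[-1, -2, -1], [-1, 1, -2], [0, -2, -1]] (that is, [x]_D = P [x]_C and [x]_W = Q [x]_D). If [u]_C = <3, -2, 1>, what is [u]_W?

<-26, -14, -23>

First [u]_D = P [u]_C = <3, 7, 9>.
Then [u]_W = Q [u]_D = <-26, -14, -23>.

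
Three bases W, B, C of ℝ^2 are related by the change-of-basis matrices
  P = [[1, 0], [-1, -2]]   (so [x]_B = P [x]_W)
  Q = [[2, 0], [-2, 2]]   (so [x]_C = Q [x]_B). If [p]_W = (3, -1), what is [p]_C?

Composing the changes, [p]_C = Q P [p]_W.
Q P = [[2, 0], [-4, -4]]; applying this to (3, -1) gives (6, -8).

(6, -8)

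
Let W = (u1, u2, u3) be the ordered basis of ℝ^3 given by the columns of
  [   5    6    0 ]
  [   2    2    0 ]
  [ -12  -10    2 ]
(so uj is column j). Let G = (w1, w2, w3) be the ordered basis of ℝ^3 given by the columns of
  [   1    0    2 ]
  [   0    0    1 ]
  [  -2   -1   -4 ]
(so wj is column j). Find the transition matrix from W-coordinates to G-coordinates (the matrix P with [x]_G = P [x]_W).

[[1, 2, 0], [2, -2, -2], [2, 2, 0]]

Column j of P is [uj]_G, since P maps W-coordinates to G-coordinates.
Expressing u1 in G: u1 = w1 + 2w2 + 2w3, so column 1 of P is [1, 2, 2].
Doing the same for each uj gives P = [[1, 2, 0], [2, -2, -2], [2, 2, 0]].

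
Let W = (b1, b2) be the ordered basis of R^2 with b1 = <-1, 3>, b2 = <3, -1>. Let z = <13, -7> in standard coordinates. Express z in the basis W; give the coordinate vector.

[z]_W is the unique c with M c = z, where M has columns b1, b2.
System: -c_1 + 3c_2 = 13, 3c_1 - c_2 = -7; solving gives c_1 = -1, c_2 = 4.
Check: -b1 + 4b2 = <13, -7>.

<-1, 4>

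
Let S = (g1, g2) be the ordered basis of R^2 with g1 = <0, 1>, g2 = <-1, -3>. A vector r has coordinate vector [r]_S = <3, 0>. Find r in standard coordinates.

<0, 3>

The coordinates say r = 3g1 + 0·g2; adding the scaled basis vectors gives <0, 3>.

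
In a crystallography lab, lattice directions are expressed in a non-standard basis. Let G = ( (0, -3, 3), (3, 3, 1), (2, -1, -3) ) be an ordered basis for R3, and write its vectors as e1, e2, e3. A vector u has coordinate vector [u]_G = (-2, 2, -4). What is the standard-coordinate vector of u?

The coordinates say u = -2e1 + 2e2 - 4e3; adding the scaled basis vectors gives (-2, 16, 8).

(-2, 16, 8)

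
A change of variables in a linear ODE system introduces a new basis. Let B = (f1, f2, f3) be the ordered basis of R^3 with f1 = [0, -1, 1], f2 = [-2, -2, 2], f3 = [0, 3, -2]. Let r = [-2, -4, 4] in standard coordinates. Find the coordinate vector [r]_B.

[2, 1, 0]

We seek scalars with c_1 f1 + ... + c_3 f3 = r; equivalently solve M c = r where the columns of M are f1, ..., f3.
Row-reducing the augmented matrix [M | r] gives c = (2, 1, 0).
Check: 2f1 + f2 + 0·f3 = [-2, -4, 4].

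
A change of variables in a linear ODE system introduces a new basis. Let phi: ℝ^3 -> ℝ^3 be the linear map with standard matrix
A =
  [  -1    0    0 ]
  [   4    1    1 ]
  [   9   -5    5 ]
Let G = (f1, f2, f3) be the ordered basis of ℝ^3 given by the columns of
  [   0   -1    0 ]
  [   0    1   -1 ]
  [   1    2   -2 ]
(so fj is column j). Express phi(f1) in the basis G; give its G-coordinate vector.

Column 1 of [phi]_G is the G-coordinate vector of phi(f1).
In standard coordinates phi(f1) = A f1 = (0, 1, 5).
Converting to G: (0, 1, 5) = 3f1 + 0·f2 - f3, so the coordinate vector is (3, 0, -1).

(3, 0, -1)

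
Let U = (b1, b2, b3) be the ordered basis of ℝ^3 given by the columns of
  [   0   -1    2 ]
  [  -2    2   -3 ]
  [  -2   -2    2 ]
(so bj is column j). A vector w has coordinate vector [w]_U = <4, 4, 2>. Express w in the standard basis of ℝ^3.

By definition w = 4b1 + 4b2 + 2b3.
Summing componentwise gives <0, -6, -12>.

<0, -6, -12>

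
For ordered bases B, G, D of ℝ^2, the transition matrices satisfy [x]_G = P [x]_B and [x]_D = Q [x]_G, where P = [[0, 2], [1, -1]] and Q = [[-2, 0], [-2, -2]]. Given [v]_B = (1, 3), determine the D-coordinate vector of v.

Apply P to get G-coordinates (6, -2), then Q to get D-coordinates.
The result is [v]_D = (-12, -8).

(-12, -8)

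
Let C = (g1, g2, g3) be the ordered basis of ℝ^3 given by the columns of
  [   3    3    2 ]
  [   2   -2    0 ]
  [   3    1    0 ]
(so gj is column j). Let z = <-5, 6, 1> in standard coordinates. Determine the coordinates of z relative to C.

<1, -2, -1>

We seek scalars with c_1 g1 + ... + c_3 g3 = z; equivalently solve M c = z where the columns of M are g1, ..., g3.
Solving this 3x3 system gives c = (1, -2, -1).
Check: g1 - 2g2 - g3 = <-5, 6, 1>.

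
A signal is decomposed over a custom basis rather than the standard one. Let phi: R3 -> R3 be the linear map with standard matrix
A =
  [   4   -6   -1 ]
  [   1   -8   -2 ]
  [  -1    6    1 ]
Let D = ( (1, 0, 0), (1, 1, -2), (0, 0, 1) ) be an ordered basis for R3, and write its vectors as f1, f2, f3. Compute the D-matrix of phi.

With P the matrix whose columns are f1, ..., f3, [phi]_D = P^(-1) A P.
Column by column: phi(f1) = A f1 = (4, 1, -1); its D-coordinates (3, 1, 1) give column 1.
Continuing for each basis vector yields [phi]_D = [[3, 3, 1], [1, -3, -2], [1, -3, -3]].

[[3, 3, 1], [1, -3, -2], [1, -3, -3]]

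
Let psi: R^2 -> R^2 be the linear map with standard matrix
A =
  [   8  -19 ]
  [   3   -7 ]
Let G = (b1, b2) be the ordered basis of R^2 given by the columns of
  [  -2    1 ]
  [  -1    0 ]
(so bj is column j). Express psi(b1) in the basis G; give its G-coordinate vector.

Compute psi(b1) = A b1 = (3, 1) in standard coordinates.
Then write this in G-coordinates: solve for y in y_1 b1 + y_2 b2 = (3, 1).
This gives y = (-1, 1), which is column 1 of [psi]_G.

(-1, 1)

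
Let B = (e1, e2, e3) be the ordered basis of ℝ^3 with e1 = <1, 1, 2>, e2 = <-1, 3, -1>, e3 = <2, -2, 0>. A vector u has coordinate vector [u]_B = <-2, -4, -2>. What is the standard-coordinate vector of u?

u = M [u]_B, where M has columns e1, ..., e3.
Carrying out the matrix-vector product, u = <-2, -10, 0>.

<-2, -10, 0>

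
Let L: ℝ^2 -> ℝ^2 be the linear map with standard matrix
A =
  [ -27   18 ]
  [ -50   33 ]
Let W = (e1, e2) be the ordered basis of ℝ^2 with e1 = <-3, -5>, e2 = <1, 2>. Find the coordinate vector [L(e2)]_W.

<-2, 3>

Compute L(e2) = A e2 = <9, 16> in standard coordinates.
Then write this in W-coordinates: solve for y in y_1 e1 + y_2 e2 = <9, 16>.
This gives y = <-2, 3>, which is column 2 of [L]_W.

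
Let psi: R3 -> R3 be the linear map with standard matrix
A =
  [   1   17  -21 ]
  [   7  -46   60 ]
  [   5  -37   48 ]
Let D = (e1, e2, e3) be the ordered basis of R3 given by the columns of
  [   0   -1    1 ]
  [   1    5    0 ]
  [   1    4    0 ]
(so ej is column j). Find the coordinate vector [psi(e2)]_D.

Column 2 of [psi]_D is the D-coordinate vector of psi(e2).
In standard coordinates psi(e2) = A e2 = <0, 3, 2>.
Converting to D: <0, 3, 2> = -2e1 + e2 + e3, so the coordinate vector is <-2, 1, 1>.

<-2, 1, 1>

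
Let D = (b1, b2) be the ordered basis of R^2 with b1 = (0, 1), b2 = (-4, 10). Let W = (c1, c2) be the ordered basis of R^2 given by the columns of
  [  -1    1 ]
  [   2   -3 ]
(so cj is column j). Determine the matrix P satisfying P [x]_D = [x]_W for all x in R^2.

Column j of P is [bj]_W, since P maps D-coordinates to W-coordinates.
Expressing b1 in W: b1 = -c1 - c2, so column 1 of P is (-1, -1).
Doing the same for each bj gives P = [[-1, 2], [-1, -2]].

[[-1, 2], [-1, -2]]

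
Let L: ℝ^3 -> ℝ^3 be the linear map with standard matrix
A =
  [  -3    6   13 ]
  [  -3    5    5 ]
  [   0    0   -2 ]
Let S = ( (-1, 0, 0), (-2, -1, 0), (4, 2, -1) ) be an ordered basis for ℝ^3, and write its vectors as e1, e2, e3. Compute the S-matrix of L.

Let P have columns e1, ..., e3. Then [L]_S = P^(-1) A P.
Here det P = -1, so P^(-1) is integer; computing A P first and then P^(-1)(A P) gives [[3, 2, -1], [-3, -1, 3], [0, 0, -2]].

[[3, 2, -1], [-3, -1, 3], [0, 0, -2]]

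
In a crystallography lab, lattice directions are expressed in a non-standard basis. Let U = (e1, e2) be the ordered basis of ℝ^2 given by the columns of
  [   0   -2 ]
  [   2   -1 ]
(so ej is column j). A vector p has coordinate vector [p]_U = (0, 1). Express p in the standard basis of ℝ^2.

(-2, -1)

p = M [p]_U, where M has columns e1, e2.
Carrying out the matrix-vector product, p = (-2, -1).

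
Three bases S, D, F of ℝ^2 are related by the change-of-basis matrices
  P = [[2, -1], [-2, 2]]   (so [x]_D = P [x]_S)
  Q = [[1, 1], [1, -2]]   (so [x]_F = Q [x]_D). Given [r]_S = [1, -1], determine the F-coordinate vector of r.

First [r]_D = P [r]_S = [3, -4].
Then [r]_F = Q [r]_D = [-1, 11].

[-1, 11]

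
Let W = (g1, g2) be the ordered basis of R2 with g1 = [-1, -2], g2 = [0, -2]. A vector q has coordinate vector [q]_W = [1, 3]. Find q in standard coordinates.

q = M [q]_W, where M has columns g1, g2.
Carrying out the matrix-vector product, q = [-1, -8].

[-1, -8]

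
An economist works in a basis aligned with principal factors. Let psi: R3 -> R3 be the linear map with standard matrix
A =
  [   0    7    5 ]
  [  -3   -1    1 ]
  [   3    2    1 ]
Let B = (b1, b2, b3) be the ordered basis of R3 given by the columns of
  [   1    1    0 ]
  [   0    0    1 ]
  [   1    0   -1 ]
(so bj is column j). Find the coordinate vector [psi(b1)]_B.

<2, 3, -2>

Column 1 of [psi]_B is the B-coordinate vector of psi(b1).
In standard coordinates psi(b1) = A b1 = <5, -2, 4>.
Converting to B: <5, -2, 4> = 2b1 + 3b2 - 2b3, so the coordinate vector is <2, 3, -2>.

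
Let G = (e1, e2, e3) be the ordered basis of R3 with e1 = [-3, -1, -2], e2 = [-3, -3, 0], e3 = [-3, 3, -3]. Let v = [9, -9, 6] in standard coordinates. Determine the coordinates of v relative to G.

[v]_G is the unique c with M c = v, where M has columns e1, ..., e3.
Row-reducing the augmented matrix [M | v] gives c = (3, -2, -4).
Check: 3e1 - 2e2 - 4e3 = [9, -9, 6].

[3, -2, -4]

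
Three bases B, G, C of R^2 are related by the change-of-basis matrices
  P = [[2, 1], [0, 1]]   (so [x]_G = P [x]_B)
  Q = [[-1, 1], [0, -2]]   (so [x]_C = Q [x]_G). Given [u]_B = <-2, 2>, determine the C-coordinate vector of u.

<4, -4>

Composing the changes, [u]_C = Q P [u]_B.
Q P = [[-2, 0], [0, -2]]; applying this to <-2, 2> gives <4, -4>.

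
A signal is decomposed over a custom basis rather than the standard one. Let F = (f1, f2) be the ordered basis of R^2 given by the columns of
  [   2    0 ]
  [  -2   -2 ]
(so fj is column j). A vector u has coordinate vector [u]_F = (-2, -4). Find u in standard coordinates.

The coordinates say u = -2f1 - 4f2; adding the scaled basis vectors gives (-4, 12).

(-4, 12)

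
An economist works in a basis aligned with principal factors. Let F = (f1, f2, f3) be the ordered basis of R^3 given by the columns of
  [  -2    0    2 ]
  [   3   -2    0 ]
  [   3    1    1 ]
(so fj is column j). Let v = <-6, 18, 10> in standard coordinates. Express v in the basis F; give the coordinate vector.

[v]_F is the unique c with M c = v, where M has columns f1, ..., f3.
Solving this 3x3 system gives c = (4, -3, 1).
Check: 4f1 - 3f2 + f3 = <-6, 18, 10>.

<4, -3, 1>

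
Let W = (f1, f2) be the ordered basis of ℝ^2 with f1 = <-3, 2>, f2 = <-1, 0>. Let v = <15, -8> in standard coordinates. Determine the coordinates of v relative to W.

<-4, -3>

[v]_W is the unique c with M c = v, where M has columns f1, f2.
System: -3c_1 - c_2 = 15, 2c_1 + 0c_2 = -8; solving gives c_1 = -4, c_2 = -3.
Check: -4f1 - 3f2 = <15, -8>.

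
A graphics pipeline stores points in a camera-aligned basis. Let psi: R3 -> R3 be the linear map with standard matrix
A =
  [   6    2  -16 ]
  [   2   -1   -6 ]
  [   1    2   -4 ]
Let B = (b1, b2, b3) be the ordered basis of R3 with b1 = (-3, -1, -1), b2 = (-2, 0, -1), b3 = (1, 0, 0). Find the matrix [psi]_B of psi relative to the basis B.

[[-1, -2, -2], [2, 0, 1], [-3, -2, 2]]

Let P have columns b1, ..., b3. Then [psi]_B = P^(-1) A P.
Here det P = 1, so P^(-1) is integer; computing A P first and then P^(-1)(A P) gives [[-1, -2, -2], [2, 0, 1], [-3, -2, 2]].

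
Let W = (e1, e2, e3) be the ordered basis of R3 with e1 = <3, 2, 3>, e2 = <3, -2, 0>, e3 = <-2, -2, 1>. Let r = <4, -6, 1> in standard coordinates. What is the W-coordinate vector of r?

[r]_W is the unique c with M c = r, where M has columns e1, ..., e3.
Row-reducing the augmented matrix [M | r] gives c = (0, 2, 1).
Check: 0·e1 + 2e2 + e3 = <4, -6, 1>.

<0, 2, 1>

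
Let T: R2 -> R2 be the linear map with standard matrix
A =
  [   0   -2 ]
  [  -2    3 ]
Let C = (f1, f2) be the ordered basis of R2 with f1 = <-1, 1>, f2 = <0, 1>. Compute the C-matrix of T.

[[2, 2], [3, 1]]

Let P have columns f1, f2. Then [T]_C = P^(-1) A P.
Here det P = -1, so P^(-1) is integer; computing A P first and then P^(-1)(A P) gives [[2, 2], [3, 1]].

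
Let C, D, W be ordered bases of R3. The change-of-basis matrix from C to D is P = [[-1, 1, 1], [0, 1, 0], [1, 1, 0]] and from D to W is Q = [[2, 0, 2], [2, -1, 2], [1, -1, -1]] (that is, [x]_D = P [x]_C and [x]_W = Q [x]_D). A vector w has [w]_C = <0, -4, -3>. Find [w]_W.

<-22, -18, 1>

Composing the changes, [w]_W = Q P [w]_C.
Q P = [[0, 4, 2], [0, 3, 2], [-2, -1, 1]]; applying this to <0, -4, -3> gives <-22, -18, 1>.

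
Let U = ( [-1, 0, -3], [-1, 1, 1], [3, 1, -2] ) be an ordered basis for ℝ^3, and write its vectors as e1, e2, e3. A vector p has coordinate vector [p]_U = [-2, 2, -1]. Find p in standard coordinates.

The coordinates say p = -2e1 + 2e2 - e3; adding the scaled basis vectors gives [-3, 1, 10].

[-3, 1, 10]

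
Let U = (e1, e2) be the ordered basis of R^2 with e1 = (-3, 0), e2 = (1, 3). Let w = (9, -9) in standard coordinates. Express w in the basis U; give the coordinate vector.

We seek scalars with c_1 e1 + c_2 e2 = w; equivalently solve M c = w where the columns of M are e1, e2.
System: -3c_1 + c_2 = 9, 0c_1 + 3c_2 = -9; solving gives c_1 = -4, c_2 = -3.
Check: -4e1 - 3e2 = (9, -9).

(-4, -3)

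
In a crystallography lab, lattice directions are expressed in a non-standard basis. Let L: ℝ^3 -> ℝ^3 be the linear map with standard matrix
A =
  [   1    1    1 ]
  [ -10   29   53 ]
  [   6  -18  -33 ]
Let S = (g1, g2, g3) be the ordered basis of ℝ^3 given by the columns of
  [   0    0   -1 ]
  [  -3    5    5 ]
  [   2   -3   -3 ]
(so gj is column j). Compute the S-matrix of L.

[[-3, 3, 3], [1, 1, 2], [1, -2, -1]]

Let P have columns g1, ..., g3. Then [L]_S = P^(-1) A P.
Here det P = 1, so P^(-1) is integer; computing A P first and then P^(-1)(A P) gives [[-3, 3, 3], [1, 1, 2], [1, -2, -1]].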